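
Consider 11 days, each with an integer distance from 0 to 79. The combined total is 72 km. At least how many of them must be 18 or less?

8

Each value above 18 is at least 19, contributing at least 19 − 0 = 19 above the floor 0.
The sum exceeds the floor total 0 by 72, so at most ⌊72/19⌋ = 3 exceed 18, and at least 8 are ≤ 18.
Exactly 8 works: 8 values at 0 and 3 at 19 total 57; raise one of the low values by 15 (still ≤ 18) to hit 72.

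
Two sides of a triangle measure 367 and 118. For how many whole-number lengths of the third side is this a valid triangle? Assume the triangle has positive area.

The triangle inequality gives |367 − 118| < c < 367 + 118, i.e. 249 < c < 485.
So c can be any integer from 250 to 484: 235 values.

235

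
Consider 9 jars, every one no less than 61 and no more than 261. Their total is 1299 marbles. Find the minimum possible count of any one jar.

To make one jar as small as possible, make the other 8 as large as possible.
The other 8 can take up 8 × 261 = 2088 ≥ 1299 − 61, so one jar can sit at its floor of 61.
Achievable: one at 61 and the other 8 totalling 1238, which fits since 8 × 61 ≤ 1238 ≤ 8 × 261.

61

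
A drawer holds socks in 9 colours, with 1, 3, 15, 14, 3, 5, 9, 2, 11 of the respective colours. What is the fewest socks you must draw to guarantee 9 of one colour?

47

In the worst case you take as many as possible of each colour without reaching 9: 1 + 3 + 8 + 8 + 3 + 5 + 8 + 2 + 8 = 46.
The next one must give 9 of some colour, so 46 + 1 = 47.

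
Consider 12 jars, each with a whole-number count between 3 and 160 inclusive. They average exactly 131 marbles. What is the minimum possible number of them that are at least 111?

The total is 12 × 131 = 1572.
Each value short of 111 is at most 110, costing at least 160 − 110 = 50 against the maximum total of 1920.
We can afford to lose at most 1920 − 1572 = 348, so at most ⌊348/50⌋ = 6 fall short, and at least 6 are ≥ 111.
Exactly 6 works: 6 values at 160 and 6 at 110 total 1620; lower one of the high values by 48 (still ≥ 111) to hit 1572.

6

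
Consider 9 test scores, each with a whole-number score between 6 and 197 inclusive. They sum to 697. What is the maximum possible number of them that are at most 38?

Each value at 38 or below falls at least 197 − 38 = 159 short of the ceiling 197.
The ceiling total is 9 × 197 = 1773, and we need 697, so at most ⌊(1773 − 697)/159⌋ = 6 can be that low.
k = 6 is achieved by 6 values at 38 and 3 at 197, total 819; lower one of the 197's by 122 (still > 38) to reach 697.

6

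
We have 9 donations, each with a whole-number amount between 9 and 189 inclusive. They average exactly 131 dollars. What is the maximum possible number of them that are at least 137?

The total is 9 × 131 = 1179.
If k of the values are ≥ 137, the total is ≥ 137k + 9(9 − k).
Setting 137k + 9(9 − k) ≤ 1179 gives 128k ≤ 1098, so k ≤ 8.
k = 8 is achieved by 8 values at 137 and 1 at 9, total 1105; add 74 to one value (staying below 137) to reach 1179.

8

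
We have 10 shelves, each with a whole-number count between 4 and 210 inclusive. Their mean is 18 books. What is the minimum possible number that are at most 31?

The total is 10 × 18 = 180.
Let j be the number exceeding 31. Then the total is ≥ 32·j + 4·(10 − j) = 40 + 28j.
So 28j ≤ 140 and j ≤ 5; hence at least 10 − 5 = 5 are ≤ 31.
Exactly 5 works: 5 values at 4 and 5 at 32 total 180.

5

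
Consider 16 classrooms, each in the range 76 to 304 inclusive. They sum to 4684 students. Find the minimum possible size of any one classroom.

124

Minimizing one value means maximizing the remaining 15.
The other 15 contribute at most 15 × 304 = 4560, leaving at least 4684 − 4560 = 124.
Since 124 ≥ 76, this is achievable: one at 124 and 15 at 304.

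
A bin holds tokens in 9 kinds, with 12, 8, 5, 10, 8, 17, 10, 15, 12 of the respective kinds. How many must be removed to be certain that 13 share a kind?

90

In the worst case you take as many as possible of each kind without reaching 13: 12 + 8 + 5 + 10 + 8 + 12 + 10 + 12 + 12 = 89.
The next one must give 13 of some kind, so 89 + 1 = 90.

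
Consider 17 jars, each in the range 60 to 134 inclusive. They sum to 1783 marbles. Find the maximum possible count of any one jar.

134

To make one jar as large as possible, make the other 16 as small as possible.
The other 16 contribute at least 16 × 60 = 960, leaving at most 1783 − 960 = 823.
But each jar is capped at 134, so the maximum is 134.
Achievable: one at 134 and the other 16 totalling 1649, which fits since 16 × 60 ≤ 1649 ≤ 16 × 134.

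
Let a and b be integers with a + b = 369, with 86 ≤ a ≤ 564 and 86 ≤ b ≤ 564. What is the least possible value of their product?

ab = a(369 − a) is concave in a, so over [86, 283] it is minimized at an endpoint.
The extreme feasible split is a = 86, b = 283, giving ab = 24338.

24338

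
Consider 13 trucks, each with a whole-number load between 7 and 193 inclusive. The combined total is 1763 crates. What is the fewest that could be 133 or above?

If only k of them are at least 133, the other 13 − k are at most 132, so the total is at most k·193 + (13 − k)·132.
This must reach 1763, so k·193 + (13 − k)·132 ≥ 1763, giving k ≥ 1.
Exactly 1 works: 1 value at 193 and 12 at 132 total 1777; lower one of the high values by 14 (still ≥ 133) to hit 1763.

1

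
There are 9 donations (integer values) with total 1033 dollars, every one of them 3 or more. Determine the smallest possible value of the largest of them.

115

The average is 1033/9 > 114, so not all 9 can be 114 or less; the largest is ≥ 115.
Achievable: 7 of them at 115 and 2 at 114 total 1033.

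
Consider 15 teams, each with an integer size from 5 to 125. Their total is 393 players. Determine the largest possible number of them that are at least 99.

With k values at 99 or above and the rest at least 5, the sum is at least 75 + 94k.
Since the sum is 393, we need 94k ≤ 318, i.e. k ≤ 3.
k = 3 is achieved by 3 values at 99 and 12 at 5, total 357; add 36 to one value (staying below 99) to reach 393.

3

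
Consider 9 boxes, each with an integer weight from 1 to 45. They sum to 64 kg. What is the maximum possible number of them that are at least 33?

If k of the values are ≥ 33, the total is ≥ 33k + 1(9 − k).
Setting 33k + 1(9 − k) ≤ 64 gives 32k ≤ 55, so k ≤ 1.
k = 1 is achieved by 1 value at 33 and 8 at 1, total 41; add 23 to one value (staying below 33) to reach 64.

1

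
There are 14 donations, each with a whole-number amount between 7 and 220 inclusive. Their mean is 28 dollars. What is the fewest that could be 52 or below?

8

The total is 14 × 28 = 392.
If only k of them are at most 52, the other 14 − k are at least 53, so the total is at least (14 − k)·53 + k·7.
This is ≤ 392, so (14 − k)·53 + 7k ≤ 392, which gives k ≥ 8.
Exactly 8 works: 8 values at 7 and 6 at 53 total 374; raise one of the low values by 18 (still ≤ 52) to hit 392.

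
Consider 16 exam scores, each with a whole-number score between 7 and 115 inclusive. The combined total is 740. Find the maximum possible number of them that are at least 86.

7

If k of the values are ≥ 86, the total is ≥ 86k + 7(16 − k).
Setting 86k + 7(16 − k) ≤ 740 gives 79k ≤ 628, so k ≤ 7.
k = 7 is achieved by 7 values at 86 and 9 at 7, total 665; add 75 to one value (staying below 86) to reach 740.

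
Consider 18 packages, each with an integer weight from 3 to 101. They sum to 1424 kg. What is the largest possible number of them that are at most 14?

Suppose k of them are at most 14. Those contribute at most 14 each and the rest at most 101 each.
So the total is at most 14k + 101(18 − k) = 1818 − 87k. This must still be ≥ 1424, so k ≤ 4.
k = 4 is achieved by 4 values at 14 and 14 at 101, total 1470; lower one of the 101's by 46 (still > 14) to reach 1424.

4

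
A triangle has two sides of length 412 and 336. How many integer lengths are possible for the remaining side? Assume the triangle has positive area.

The triangle inequality gives |412 − 336| < c < 412 + 336, i.e. 76 < c < 748.
So c can be any integer from 77 to 747: 671 values.

671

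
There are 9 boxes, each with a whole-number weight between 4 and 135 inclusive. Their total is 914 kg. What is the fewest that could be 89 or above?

Suppose at most 9 − j of them reach 89; then j values are ≤ 88 and the rest ≤ 135.
The total is then ≤ 88·j + 135·(9 − j) = 1215 − 47j. For this to be ≥ 914 we need j ≤ 6, so at least 9 − 6 = 3 must reach 89.
Exactly 3 works: 3 values at 135 and 6 at 88 total 933; lower one of the high values by 19 (still ≥ 89) to hit 914.

3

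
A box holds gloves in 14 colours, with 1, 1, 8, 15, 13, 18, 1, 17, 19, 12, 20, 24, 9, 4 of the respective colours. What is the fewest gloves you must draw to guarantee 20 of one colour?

In the worst case you take as many as possible of each colour without reaching 20: 1 + 1 + 8 + 15 + 13 + 18 + 1 + 17 + 19 + 12 + 19 + 19 + 9 + 4 = 156.
The next one must give 20 of some colour, so 156 + 1 = 157.

157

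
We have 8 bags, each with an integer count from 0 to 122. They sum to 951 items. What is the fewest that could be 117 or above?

4

Each value short of 117 is at most 116, costing at least 122 − 116 = 6 against the maximum total of 976.
We can afford to lose at most 976 − 951 = 25, so at most ⌊25/6⌋ = 4 fall short, and at least 4 are ≥ 117.
Exactly 4 works: 4 values at 122 and 4 at 116 total 952; lower one of the high values by 1 (still ≥ 117) to hit 951.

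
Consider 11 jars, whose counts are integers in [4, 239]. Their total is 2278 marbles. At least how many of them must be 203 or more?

2

Each value short of 203 is at most 202, costing at least 239 − 202 = 37 against the maximum total of 2629.
We can afford to lose at most 2629 − 2278 = 351, so at most ⌊351/37⌋ = 9 fall short, and at least 2 are ≥ 203.
Exactly 2 works: 2 values at 239 and 9 at 202 total 2296; lower one of the high values by 18 (still ≥ 203) to hit 2278.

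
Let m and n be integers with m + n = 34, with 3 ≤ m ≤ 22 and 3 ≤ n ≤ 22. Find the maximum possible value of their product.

mn = m(34 − m) is maximized when m is as near 34/2 as the bounds allow.
Taking m = 17 and n = 17 (both in [3, 22]) gives mn = 289.

289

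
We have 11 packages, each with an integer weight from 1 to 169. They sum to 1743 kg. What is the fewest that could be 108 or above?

10

Suppose at most 11 − j of them reach 108; then j values are ≤ 107 and the rest ≤ 169.
The total is then ≤ 107·j + 169·(11 − j) = 1859 − 62j. For this to be ≥ 1743 we need j ≤ 1, so at least 11 − 1 = 10 must reach 108.
Exactly 10 works: 10 values at 169 and 1 at 107 total 1797; lower one of the high values by 54 (still ≥ 108) to hit 1743.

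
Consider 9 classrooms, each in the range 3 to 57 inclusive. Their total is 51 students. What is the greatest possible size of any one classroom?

To make one classroom as large as possible, make the other 8 as small as possible.
The other 8 contribute at least 8 × 3 = 24, leaving at most 51 − 24 = 27.
Since 27 ≤ 57, this is achievable: one at 27 and 8 at 3.

27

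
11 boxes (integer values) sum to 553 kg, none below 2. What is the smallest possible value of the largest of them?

Some value must be at least ⌈553/11⌉ = 51, since 11 × 50 = 550 < 553.
Taking 8 copies of 50 and 3 copies of 51 gives exactly 553, so 51 is attained.

51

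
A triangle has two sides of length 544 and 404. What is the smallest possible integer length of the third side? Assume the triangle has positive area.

141

The third side must exceed |544 − 404| = 140.
The smallest integer above 140 is 141.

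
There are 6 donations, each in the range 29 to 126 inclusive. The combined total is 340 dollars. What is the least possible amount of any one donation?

29

Minimizing one value means maximizing the remaining 5.
The other 5 can take up 5 × 126 = 630 ≥ 340 − 29, so one donation can sit at its floor of 29.
Achievable: one at 29 and the other 5 totalling 311, which fits since 5 × 29 ≤ 311 ≤ 5 × 126.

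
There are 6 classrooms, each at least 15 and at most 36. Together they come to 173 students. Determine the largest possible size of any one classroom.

Maximizing one value means minimizing the remaining 5.
The other 5 contribute at least 5 × 15 = 75, leaving at most 173 − 75 = 98.
But each classroom is capped at 36, so the maximum is 36.
Achievable: one at 36 and the other 5 totalling 137, which fits since 5 × 15 ≤ 137 ≤ 5 × 36.

36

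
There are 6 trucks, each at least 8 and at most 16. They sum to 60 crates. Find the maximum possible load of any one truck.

To make one truck as large as possible, make the other 5 as small as possible.
The other 5 contribute at least 5 × 8 = 40, leaving at most 60 − 40 = 20.
But each truck is capped at 16, so the maximum is 16.
Achievable: one at 16 and the other 5 totalling 44, which fits since 5 × 8 ≤ 44 ≤ 5 × 16.

16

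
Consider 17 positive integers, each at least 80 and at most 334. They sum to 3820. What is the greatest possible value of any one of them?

334

To make one integer as large as possible, make the other 16 as small as possible.
The other 16 contribute at least 16 × 80 = 1280, leaving at most 3820 − 1280 = 2540.
But each integer is capped at 334, so the maximum is 334.
Achievable: one at 334 and the other 16 totalling 3486, which fits since 16 × 80 ≤ 3486 ≤ 16 × 334.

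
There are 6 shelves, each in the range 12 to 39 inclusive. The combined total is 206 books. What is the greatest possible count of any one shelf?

39

To make one shelf as large as possible, make the other 5 as small as possible.
The other 5 contribute at least 5 × 12 = 60, leaving at most 206 − 60 = 146.
But each shelf is capped at 39, so the maximum is 39.
Achievable: one at 39 and the other 5 totalling 167, which fits since 5 × 12 ≤ 167 ≤ 5 × 39.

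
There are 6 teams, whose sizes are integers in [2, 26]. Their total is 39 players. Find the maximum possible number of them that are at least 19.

1

Suppose k of them are at least 19. Those contribute at least 19 each and the other 6 − k at least 2 each.
So the total is at least 19k + 2(6 − k) = 12 + 17k. This must be ≤ 39, giving k ≤ 1.
k = 1 is achieved by 1 value at 19 and 5 at 2, total 29; add 10 to one value (staying below 19) to reach 39.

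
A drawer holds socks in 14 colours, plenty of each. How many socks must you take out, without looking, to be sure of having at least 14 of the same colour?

183

In the worst case you draw 13 of each of the 14 colours: 14 × 13 = 182.
One more forces 14 of some colour, so 182 + 1 = 183.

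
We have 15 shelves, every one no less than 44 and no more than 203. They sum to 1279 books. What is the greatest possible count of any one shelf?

Maximizing one value means minimizing the remaining 14.
The other 14 contribute at least 14 × 44 = 616, leaving at most 1279 − 616 = 663.
But each shelf is capped at 203, so the maximum is 203.
Achievable: one at 203 and the other 14 totalling 1076, which fits since 14 × 44 ≤ 1076 ≤ 14 × 203.

203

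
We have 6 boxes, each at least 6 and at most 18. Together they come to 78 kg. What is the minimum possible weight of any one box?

To make one box as small as possible, make the other 5 as large as possible.
The other 5 can take up 5 × 18 = 90 ≥ 78 − 6, so one box can sit at its floor of 6.
Achievable: one at 6 and the other 5 totalling 72, which fits since 5 × 6 ≤ 72 ≤ 5 × 18.

6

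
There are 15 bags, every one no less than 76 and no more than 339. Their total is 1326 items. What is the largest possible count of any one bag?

To make one bag as large as possible, make the other 14 as small as possible.
The other 14 contribute at least 14 × 76 = 1064, leaving at most 1326 − 1064 = 262.
Since 262 ≤ 339, this is achievable: one at 262 and 14 at 76.

262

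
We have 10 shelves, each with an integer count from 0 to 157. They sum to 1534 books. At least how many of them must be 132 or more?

9

If only k of them are at least 132, the other 10 − k are at most 131, so the total is at most k·157 + (10 − k)·131.
This must reach 1534, so k·157 + (10 − k)·131 ≥ 1534, giving k ≥ 9.
Exactly 9 works: 9 values at 157 and 1 at 131 total 1544; lower one of the high values by 10 (still ≥ 132) to hit 1534.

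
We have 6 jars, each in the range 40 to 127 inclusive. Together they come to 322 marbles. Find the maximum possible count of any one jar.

To make one jar as large as possible, make the other 5 as small as possible.
The other 5 contribute at least 5 × 40 = 200, leaving at most 322 − 200 = 122.
Since 122 ≤ 127, this is achievable: one at 122 and 5 at 40.

122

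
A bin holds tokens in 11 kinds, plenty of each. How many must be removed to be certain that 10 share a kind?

100

In the worst case you draw 9 of each of the 11 kinds: 11 × 9 = 99.
One more forces 10 of some kind, so 99 + 1 = 100.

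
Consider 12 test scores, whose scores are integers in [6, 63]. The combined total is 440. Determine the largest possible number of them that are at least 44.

If k of the values are ≥ 44, the total is ≥ 44k + 6(12 − k).
Setting 44k + 6(12 − k) ≤ 440 gives 38k ≤ 368, so k ≤ 9.
k = 9 is achieved by 9 values at 44 and 3 at 6, total 414; add 26 to one value (staying below 44) to reach 440.

9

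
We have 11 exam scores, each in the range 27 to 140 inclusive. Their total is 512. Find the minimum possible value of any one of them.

27

To make one score as small as possible, make the other 10 as large as possible.
The other 10 can take up 10 × 140 = 1400 ≥ 512 − 27, so one score can sit at its floor of 27.
Achievable: one at 27 and the other 10 totalling 485, which fits since 10 × 27 ≤ 485 ≤ 10 × 140.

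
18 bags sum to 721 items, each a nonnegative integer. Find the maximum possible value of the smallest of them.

40

The average is 721/18 < 41, so some value is ≤ 40.
Taking 17 copies of 40 and 1 copy of 41 gives exactly 721, so 40 is attained.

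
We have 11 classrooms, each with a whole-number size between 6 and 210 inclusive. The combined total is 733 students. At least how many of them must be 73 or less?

If only k of them are at most 73, the other 11 − k are at least 74, so the total is at least (11 − k)·74 + k·6.
This is ≤ 733, so (11 − k)·74 + 6k ≤ 733, which gives k ≥ 2.
Exactly 2 works: 2 values at 6 and 9 at 74 total 678; raise one of the low values by 55 (still ≤ 73) to hit 733.

2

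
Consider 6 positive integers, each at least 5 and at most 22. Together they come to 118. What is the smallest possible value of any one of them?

Minimizing one value means maximizing the remaining 5.
The other 5 contribute at most 5 × 22 = 110, leaving at least 118 − 110 = 8.
Since 8 ≥ 5, this is achievable: one at 8 and 5 at 22.

8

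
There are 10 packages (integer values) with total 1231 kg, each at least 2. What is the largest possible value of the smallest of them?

The 10 values sum to 1231, so their minimum is at most ⌊1231/10⌋ = 123.
Achievable: 9 of them at 123 and 1 at 124 total 1231.

123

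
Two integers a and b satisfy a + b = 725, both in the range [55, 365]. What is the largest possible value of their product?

131406

ab = a(725 − a) is maximized when a is as near 725/2 as the bounds allow.
Taking a = 362 and b = 363 (both in [55, 365]) gives ab = 131406.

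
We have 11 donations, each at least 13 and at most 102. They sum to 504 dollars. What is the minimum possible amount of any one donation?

Minimizing one value means maximizing the remaining 10.
The other 10 can take up 10 × 102 = 1020 ≥ 504 − 13, so one donation can sit at its floor of 13.
Achievable: one at 13 and the other 10 totalling 491, which fits since 10 × 13 ≤ 491 ≤ 10 × 102.

13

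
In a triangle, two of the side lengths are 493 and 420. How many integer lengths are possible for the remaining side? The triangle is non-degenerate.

839

The triangle inequality gives |493 − 420| < c < 493 + 420, i.e. 73 < c < 913.
So c can be any integer from 74 to 912: 839 values.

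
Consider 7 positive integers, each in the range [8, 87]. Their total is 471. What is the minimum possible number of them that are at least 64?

2

Each value short of 64 is at most 63, costing at least 87 − 63 = 24 against the maximum total of 609.
We can afford to lose at most 609 − 471 = 138, so at most ⌊138/24⌋ = 5 fall short, and at least 2 are ≥ 64.
Exactly 2 works: 2 values at 87 and 5 at 63 total 489; lower one of the high values by 18 (still ≥ 64) to hit 471.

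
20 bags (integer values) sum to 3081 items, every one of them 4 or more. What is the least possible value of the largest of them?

The average is 3081/20 > 154, so not all 20 can be 154 or less; the largest is ≥ 155.
Taking 19 copies of 154 and 1 copy of 155 gives exactly 3081, so 155 is attained.

155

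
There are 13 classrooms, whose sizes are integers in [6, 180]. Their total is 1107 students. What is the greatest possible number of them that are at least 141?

7

If k of the values are ≥ 141, the total is ≥ 141k + 6(13 − k).
Setting 141k + 6(13 − k) ≤ 1107 gives 135k ≤ 1029, so k ≤ 7.
k = 7 is achieved by 7 values at 141 and 6 at 6, total 1023; add 84 to one value (staying below 141) to reach 1107.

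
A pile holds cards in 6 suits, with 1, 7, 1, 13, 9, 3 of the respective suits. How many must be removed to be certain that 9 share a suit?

29

In the worst case you take as many as possible of each suit without reaching 9: 1 + 7 + 1 + 8 + 8 + 3 = 28.
The next one must give 9 of some suit, so 28 + 1 = 29.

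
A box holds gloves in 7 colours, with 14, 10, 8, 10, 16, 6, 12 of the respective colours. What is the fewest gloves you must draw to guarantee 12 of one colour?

68

In the worst case you take as many as possible of each colour without reaching 12: 11 + 10 + 8 + 10 + 11 + 6 + 11 = 67.
The next one must give 12 of some colour, so 67 + 1 = 68.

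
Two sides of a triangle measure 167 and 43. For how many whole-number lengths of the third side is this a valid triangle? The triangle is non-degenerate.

85

The triangle inequality gives |167 − 43| < c < 167 + 43, i.e. 124 < c < 210.
So c can be any integer from 125 to 209: 85 values.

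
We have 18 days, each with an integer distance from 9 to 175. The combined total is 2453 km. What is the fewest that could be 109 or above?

Suppose at most 18 − j of them reach 109; then j values are ≤ 108 and the rest ≤ 175.
The total is then ≤ 108·j + 175·(18 − j) = 3150 − 67j. For this to be ≥ 2453 we need j ≤ 10, so at least 18 − 10 = 8 must reach 109.
Exactly 8 works: 8 values at 175 and 10 at 108 total 2480; lower one of the high values by 27 (still ≥ 109) to hit 2453.

8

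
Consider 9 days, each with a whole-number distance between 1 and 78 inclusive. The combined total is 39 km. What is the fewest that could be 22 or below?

8

If only k of them are at most 22, the other 9 − k are at least 23, so the total is at least (9 − k)·23 + k·1.
This is ≤ 39, so (9 − k)·23 + 1k ≤ 39, which gives k ≥ 8.
Exactly 8 works: 8 values at 1 and 1 at 23 total 31; raise one of the low values by 8 (still ≤ 22) to hit 39.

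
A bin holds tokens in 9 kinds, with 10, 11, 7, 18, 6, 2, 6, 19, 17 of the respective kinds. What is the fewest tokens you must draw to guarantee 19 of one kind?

In the worst case you take as many as possible of each kind without reaching 19: 10 + 11 + 7 + 18 + 6 + 2 + 6 + 18 + 17 = 95.
The next one must give 19 of some kind, so 95 + 1 = 96.

96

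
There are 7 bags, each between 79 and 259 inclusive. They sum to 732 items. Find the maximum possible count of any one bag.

258

Maximizing one value means minimizing the remaining 6.
The other 6 contribute at least 6 × 79 = 474, leaving at most 732 − 474 = 258.
Since 258 ≤ 259, this is achievable: one at 258 and 6 at 79.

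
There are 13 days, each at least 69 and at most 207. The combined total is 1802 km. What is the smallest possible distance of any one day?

69

Minimizing one value means maximizing the remaining 12.
The other 12 can take up 12 × 207 = 2484 ≥ 1802 − 69, so one day can sit at its floor of 69.
Achievable: one at 69 and the other 12 totalling 1733, which fits since 12 × 69 ≤ 1733 ≤ 12 × 207.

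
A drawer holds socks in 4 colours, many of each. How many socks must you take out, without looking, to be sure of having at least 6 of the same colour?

21

You could draw 5 of every colour without reaching 6 of any — 20 in all.
One more forces 6 of some colour, so 20 + 1 = 21.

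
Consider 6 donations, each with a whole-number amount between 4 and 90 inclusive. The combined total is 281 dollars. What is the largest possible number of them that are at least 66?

If k of the values are ≥ 66, the total is ≥ 66k + 4(6 − k).
Setting 66k + 4(6 − k) ≤ 281 gives 62k ≤ 257, so k ≤ 4.
k = 4 is achieved by 4 values at 66 and 2 at 4, total 272; add 9 to one value (staying below 66) to reach 281.

4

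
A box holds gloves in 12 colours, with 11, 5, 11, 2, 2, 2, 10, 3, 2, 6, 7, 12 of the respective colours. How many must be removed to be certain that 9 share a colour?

62

In the worst case you take as many as possible of each colour without reaching 9: 8 + 5 + 8 + 2 + 2 + 2 + 8 + 3 + 2 + 6 + 7 + 8 = 61.
The next one must give 9 of some colour, so 61 + 1 = 62.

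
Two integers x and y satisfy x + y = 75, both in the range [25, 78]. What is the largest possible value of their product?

For a fixed sum, the product xy is largest when x and y are as close as possible.
Taking x = 37 and y = 38 (both in [25, 78]) gives xy = 1406.

1406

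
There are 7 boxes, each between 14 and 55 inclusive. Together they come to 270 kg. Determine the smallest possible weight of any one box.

14

To make one box as small as possible, make the other 6 as large as possible.
The other 6 can take up 6 × 55 = 330 ≥ 270 − 14, so one box can sit at its floor of 14.
Achievable: one at 14 and the other 6 totalling 256, which fits since 6 × 14 ≤ 256 ≤ 6 × 55.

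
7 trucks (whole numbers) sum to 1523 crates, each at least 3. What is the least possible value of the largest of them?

If every one of the 7 were at most 217, the total would be at most 7 × 217 = 1519 < 1523.
Achievable: 4 of them at 218 and 3 at 217 total 1523.

218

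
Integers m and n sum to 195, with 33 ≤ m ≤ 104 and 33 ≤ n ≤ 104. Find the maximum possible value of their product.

For a fixed sum, the product mn is largest when m and n are as close as possible.
Taking m = 97 and n = 98 (both in [33, 104]) gives mn = 9506.

9506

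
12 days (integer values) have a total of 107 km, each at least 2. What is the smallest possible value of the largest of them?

If every one of the 12 were at most 8, the total would be at most 12 × 8 = 96 < 107.
Equality holds with 11 values of 9 and 1 value of 8.

9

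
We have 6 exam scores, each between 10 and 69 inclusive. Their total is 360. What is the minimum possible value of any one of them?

15

To make one score as small as possible, make the other 5 as large as possible.
The other 5 contribute at most 5 × 69 = 345, leaving at least 360 − 345 = 15.
Since 15 ≥ 10, this is achievable: one at 15 and 5 at 69.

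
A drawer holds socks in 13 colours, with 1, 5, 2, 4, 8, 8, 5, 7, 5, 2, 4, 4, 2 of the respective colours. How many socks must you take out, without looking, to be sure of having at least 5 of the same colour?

44

In the worst case you take as many as possible of each colour without reaching 5: 1 + 4 + 2 + 4 + 4 + 4 + 4 + 4 + 4 + 2 + 4 + 4 + 2 = 43.
The next one must give 5 of some colour, so 43 + 1 = 44.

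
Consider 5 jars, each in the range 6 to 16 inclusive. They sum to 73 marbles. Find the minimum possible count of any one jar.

Minimizing one value means maximizing the remaining 4.
The other 4 contribute at most 4 × 16 = 64, leaving at least 73 − 64 = 9.
Since 9 ≥ 6, this is achievable: one at 9 and 4 at 16.

9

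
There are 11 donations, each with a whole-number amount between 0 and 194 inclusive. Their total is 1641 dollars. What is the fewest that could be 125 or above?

Each value short of 125 is at most 124, costing at least 194 − 124 = 70 against the maximum total of 2134.
We can afford to lose at most 2134 − 1641 = 493, so at most ⌊493/70⌋ = 7 fall short, and at least 4 are ≥ 125.
Exactly 4 works: 4 values at 194 and 7 at 124 total 1644; lower one of the high values by 3 (still ≥ 125) to hit 1641.

4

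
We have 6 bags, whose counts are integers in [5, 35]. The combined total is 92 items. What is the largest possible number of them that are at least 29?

2

If k of the values are ≥ 29, the total is ≥ 29k + 5(6 − k).
Setting 29k + 5(6 − k) ≤ 92 gives 24k ≤ 62, so k ≤ 2.
k = 2 is achieved by 2 values at 29 and 4 at 5, total 78; add 14 to one value (staying below 29) to reach 92.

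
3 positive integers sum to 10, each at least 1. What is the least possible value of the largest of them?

Some value must be at least ⌈10/3⌉ = 4, since 3 × 3 = 9 < 10.
Achievable: 1 of them at 4 and 2 at 3 total 10.

4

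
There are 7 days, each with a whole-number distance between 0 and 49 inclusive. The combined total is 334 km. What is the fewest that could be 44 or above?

6

If only k of them are at least 44, the other 7 − k are at most 43, so the total is at most k·49 + (7 − k)·43.
This must reach 334, so k·49 + (7 − k)·43 ≥ 334, giving k ≥ 6.
Exactly 6 works: 6 values at 49 and 1 at 43 total 337; lower one of the high values by 3 (still ≥ 44) to hit 334.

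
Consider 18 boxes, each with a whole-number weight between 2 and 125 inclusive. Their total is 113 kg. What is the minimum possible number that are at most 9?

9

Let j be the number exceeding 9. Then the total is ≥ 10·j + 2·(18 − j) = 36 + 8j.
So 8j ≤ 77 and j ≤ 9; hence at least 18 − 9 = 9 are ≤ 9.
Exactly 9 works: 9 values at 2 and 9 at 10 total 108; raise one of the low values by 5 (still ≤ 9) to hit 113.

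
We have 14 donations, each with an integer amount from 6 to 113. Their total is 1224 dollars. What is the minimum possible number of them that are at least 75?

Suppose at most 14 − j of them reach 75; then j values are ≤ 74 and the rest ≤ 113.
The total is then ≤ 74·j + 113·(14 − j) = 1582 − 39j. For this to be ≥ 1224 we need j ≤ 9, so at least 14 − 9 = 5 must reach 75.
Exactly 5 works: 5 values at 113 and 9 at 74 total 1231; lower one of the high values by 7 (still ≥ 75) to hit 1224.

5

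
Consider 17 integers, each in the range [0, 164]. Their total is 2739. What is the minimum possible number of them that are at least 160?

8

Each value short of 160 is at most 159, costing at least 164 − 159 = 5 against the maximum total of 2788.
We can afford to lose at most 2788 − 2739 = 49, so at most ⌊49/5⌋ = 9 fall short, and at least 8 are ≥ 160.
Exactly 8 works: 8 values at 164 and 9 at 159 total 2743; lower one of the high values by 4 (still ≥ 160) to hit 2739.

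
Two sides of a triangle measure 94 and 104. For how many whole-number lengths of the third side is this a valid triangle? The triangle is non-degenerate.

187

The triangle inequality gives |94 − 104| < c < 94 + 104, i.e. 10 < c < 198.
So c can be any integer from 11 to 197: 187 values.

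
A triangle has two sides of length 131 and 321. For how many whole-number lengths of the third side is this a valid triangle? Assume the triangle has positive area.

The triangle inequality gives |131 − 321| < c < 131 + 321, i.e. 190 < c < 452.
So c can be any integer from 191 to 451: 261 values.

261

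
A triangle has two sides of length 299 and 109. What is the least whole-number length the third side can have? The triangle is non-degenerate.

191

The third side must exceed |299 − 109| = 190.
The smallest integer above 190 is 191.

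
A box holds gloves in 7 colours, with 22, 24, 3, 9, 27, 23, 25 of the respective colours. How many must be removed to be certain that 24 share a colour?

127

In the worst case you take as many as possible of each colour without reaching 24: 22 + 23 + 3 + 9 + 23 + 23 + 23 = 126.
The next one must give 24 of some colour, so 126 + 1 = 127.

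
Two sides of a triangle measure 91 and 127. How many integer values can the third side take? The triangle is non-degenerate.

The triangle inequality gives |91 − 127| < c < 91 + 127, i.e. 36 < c < 218.
So c can be any integer from 37 to 217: 181 values.

181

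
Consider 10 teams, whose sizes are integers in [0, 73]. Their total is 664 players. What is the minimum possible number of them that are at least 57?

Each value short of 57 is at most 56, costing at least 73 − 56 = 17 against the maximum total of 730.
We can afford to lose at most 730 − 664 = 66, so at most ⌊66/17⌋ = 3 fall short, and at least 7 are ≥ 57.
Exactly 7 works: 7 values at 73 and 3 at 56 total 679; lower one of the high values by 15 (still ≥ 57) to hit 664.

7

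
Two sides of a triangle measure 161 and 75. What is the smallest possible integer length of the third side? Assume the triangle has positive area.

The third side must exceed |161 − 75| = 86.
The smallest integer above 86 is 87.

87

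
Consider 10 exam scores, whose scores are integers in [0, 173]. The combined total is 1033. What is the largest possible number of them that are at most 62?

6

Each value at 62 or below falls at least 173 − 62 = 111 short of the ceiling 173.
The ceiling total is 10 × 173 = 1730, and we need 1033, so at most ⌊(1730 − 1033)/111⌋ = 6 can be that low.
k = 6 is achieved by 6 values at 62 and 4 at 173, total 1064; lower one of the 173's by 31 (still > 62) to reach 1033.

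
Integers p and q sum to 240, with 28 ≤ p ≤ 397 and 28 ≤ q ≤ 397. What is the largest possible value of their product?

14400

pq = p(240 − p) is maximized when p is as near 240/2 as the bounds allow.
Taking p = 120 and q = 120 (both in [28, 397]) gives pq = 14400.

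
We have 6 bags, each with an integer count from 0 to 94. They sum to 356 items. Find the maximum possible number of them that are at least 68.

5

With k values at 68 or above and the rest at least 0, the sum is at least 0 + 68k.
Since the sum is 356, we need 68k ≤ 356, i.e. k ≤ 5.
k = 5 is achieved by 5 values at 68 and 1 at 0, total 340; add 16 to one value (staying below 68) to reach 356.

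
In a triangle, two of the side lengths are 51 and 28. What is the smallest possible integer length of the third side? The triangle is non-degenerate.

The third side must exceed |51 − 28| = 23.
The smallest integer above 23 is 24.

24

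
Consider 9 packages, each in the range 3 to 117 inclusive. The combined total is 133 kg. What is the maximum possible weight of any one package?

Maximizing one value means minimizing the remaining 8.
The other 8 contribute at least 8 × 3 = 24, leaving at most 133 − 24 = 109.
Since 109 ≤ 117, this is achievable: one at 109 and 8 at 3.

109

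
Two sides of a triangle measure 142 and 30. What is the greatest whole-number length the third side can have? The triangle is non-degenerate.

171

The third side must be less than 142 + 30 = 172.
The largest integer below 172 is 171.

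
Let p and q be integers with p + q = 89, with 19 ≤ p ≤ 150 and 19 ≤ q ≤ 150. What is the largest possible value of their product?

1980

For a fixed sum, the product pq is largest when p and q are as close as possible.
Taking p = 44 and q = 45 (both in [19, 150]) gives pq = 1980.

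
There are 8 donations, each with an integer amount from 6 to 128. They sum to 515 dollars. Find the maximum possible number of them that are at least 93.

5

Suppose k of them are at least 93. Those contribute at least 93 each and the other 8 − k at least 6 each.
So the total is at least 93k + 6(8 − k) = 48 + 87k. This must be ≤ 515, giving k ≤ 5.
k = 5 is achieved by 5 values at 93 and 3 at 6, total 483; add 32 to one value (staying below 93) to reach 515.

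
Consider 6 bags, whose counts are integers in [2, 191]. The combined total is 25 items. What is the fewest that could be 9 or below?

Let j be the number exceeding 9. Then the total is ≥ 10·j + 2·(6 − j) = 12 + 8j.
So 8j ≤ 13 and j ≤ 1; hence at least 6 − 1 = 5 are ≤ 9.
Exactly 5 works: 5 values at 2 and 1 at 10 total 20; raise one of the low values by 5 (still ≤ 9) to hit 25.

5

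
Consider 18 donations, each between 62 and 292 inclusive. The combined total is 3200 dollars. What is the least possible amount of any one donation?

62

To make one donation as small as possible, make the other 17 as large as possible.
The other 17 can take up 17 × 292 = 4964 ≥ 3200 − 62, so one donation can sit at its floor of 62.
Achievable: one at 62 and the other 17 totalling 3138, which fits since 17 × 62 ≤ 3138 ≤ 17 × 292.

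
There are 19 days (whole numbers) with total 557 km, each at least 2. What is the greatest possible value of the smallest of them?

29

The average is 557/19 < 30, so some value is ≤ 29.
Taking 13 copies of 29 and 6 copies of 30 gives exactly 557, so 29 is attained.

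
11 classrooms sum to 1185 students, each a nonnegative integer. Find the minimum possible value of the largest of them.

108

The 11 values sum to 1185, so their maximum is at least ⌈1185/11⌉ = 108.
Achievable: 8 of them at 108 and 3 at 107 total 1185.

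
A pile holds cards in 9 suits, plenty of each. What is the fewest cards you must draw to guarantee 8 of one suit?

In the worst case you draw 7 of each of the 9 suits: 9 × 7 = 63.
One more forces 8 of some suit, so 63 + 1 = 64.

64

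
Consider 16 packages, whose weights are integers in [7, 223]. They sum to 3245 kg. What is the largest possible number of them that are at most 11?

Each value at 11 or below falls at least 223 − 11 = 212 short of the ceiling 223.
The ceiling total is 16 × 223 = 3568, and we need 3245, so at most ⌊(3568 − 3245)/212⌋ = 1 can be that low.
k = 1 is achieved by 1 value at 11 and 15 at 223, total 3356; lower one of the 223's by 111 (still > 11) to reach 3245.

1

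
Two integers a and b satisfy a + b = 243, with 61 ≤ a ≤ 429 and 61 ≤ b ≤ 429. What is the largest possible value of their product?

For a fixed sum, the product ab is largest when a and b are as close as possible.
Taking a = 121 and b = 122 (both in [61, 429]) gives ab = 14762.

14762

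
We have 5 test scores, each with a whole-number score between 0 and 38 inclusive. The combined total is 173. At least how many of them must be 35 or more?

1

If only k of them are at least 35, the other 5 − k are at most 34, so the total is at most k·38 + (5 − k)·34.
This must reach 173, so k·38 + (5 − k)·34 ≥ 173, giving k ≥ 1.
Exactly 1 works: 1 value at 38 and 4 at 34 total 174; lower one of the high values by 1 (still ≥ 35) to hit 173.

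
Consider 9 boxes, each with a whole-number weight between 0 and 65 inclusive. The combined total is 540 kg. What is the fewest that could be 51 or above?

Suppose at most 9 − j of them reach 51; then j values are ≤ 50 and the rest ≤ 65.
The total is then ≤ 50·j + 65·(9 − j) = 585 − 15j. For this to be ≥ 540 we need j ≤ 3, so at least 9 − 3 = 6 must reach 51.
Exactly 6 works: 6 values at 65 and 3 at 50 total 540.

6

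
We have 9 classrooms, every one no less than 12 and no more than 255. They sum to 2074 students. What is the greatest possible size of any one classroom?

To make one classroom as large as possible, make the other 8 as small as possible.
The other 8 contribute at least 8 × 12 = 96, leaving at most 2074 − 96 = 1978.
But each classroom is capped at 255, so the maximum is 255.
Achievable: one at 255 and the other 8 totalling 1819, which fits since 8 × 12 ≤ 1819 ≤ 8 × 255.

255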